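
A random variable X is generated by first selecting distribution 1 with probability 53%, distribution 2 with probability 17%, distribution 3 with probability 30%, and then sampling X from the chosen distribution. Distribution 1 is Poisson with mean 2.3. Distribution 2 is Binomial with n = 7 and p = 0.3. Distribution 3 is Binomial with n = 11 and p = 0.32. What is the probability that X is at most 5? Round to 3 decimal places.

Conditional on each component, P(X ≤ 5): 1: 0.970024; 2: 0.996209; 3: 0.896944.
By total probability, P(X ≤ 5) = 0.53·0.970024 + 0.17·0.996209 + 0.3·0.896944 = 0.952552.

0.953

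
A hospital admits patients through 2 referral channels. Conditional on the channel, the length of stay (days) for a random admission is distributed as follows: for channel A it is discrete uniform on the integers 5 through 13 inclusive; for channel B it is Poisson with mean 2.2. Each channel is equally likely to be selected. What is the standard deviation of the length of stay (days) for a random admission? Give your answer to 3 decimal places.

Per component, A: μ=9, E[X²]=87.6667; B: μ=2.2, E[X²]=7.04.
E[X] = 0.5·9 + 0.5·2.2 = 5.6.
E[X²] = 0.5·87.6667 + 0.5·7.04 = 47.3533.
Var(X) = E[X²] − (E[X])² = 47.3533 − 31.36 = 15.9933.
SD(X) = √15.9933 = 3.99917.

3.999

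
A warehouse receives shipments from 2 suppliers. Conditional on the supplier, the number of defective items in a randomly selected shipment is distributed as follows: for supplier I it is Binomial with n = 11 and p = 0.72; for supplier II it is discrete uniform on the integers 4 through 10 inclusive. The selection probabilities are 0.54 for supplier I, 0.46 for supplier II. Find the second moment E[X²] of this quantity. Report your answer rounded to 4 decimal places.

For each component E[X²] = Var + (mean)², giving I: 64.944; II: 53.
Overall E[X²] = 0.54·64.944 + 0.46·53 = 59.4498.

59.4498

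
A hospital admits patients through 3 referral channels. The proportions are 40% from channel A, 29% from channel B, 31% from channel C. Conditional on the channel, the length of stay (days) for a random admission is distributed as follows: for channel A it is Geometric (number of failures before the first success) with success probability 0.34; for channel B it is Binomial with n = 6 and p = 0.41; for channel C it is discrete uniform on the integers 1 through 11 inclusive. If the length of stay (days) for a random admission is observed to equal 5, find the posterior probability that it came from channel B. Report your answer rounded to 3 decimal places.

Likelihoods P(X=5 | ·): A: 0.0425793; B: 0.0410131; C: 0.0909091.
Posterior ∝ prior × likelihood. Numerator for B: 0.29·0.0410131 = 0.0118938.
Normalizing constant: 0.4·0.0425793 + 0.29·0.0410131 + 0.31·0.0909091 = 0.0571073.
P(B | observation) = 0.0118938 / 0.0571073 = 0.208271.

0.208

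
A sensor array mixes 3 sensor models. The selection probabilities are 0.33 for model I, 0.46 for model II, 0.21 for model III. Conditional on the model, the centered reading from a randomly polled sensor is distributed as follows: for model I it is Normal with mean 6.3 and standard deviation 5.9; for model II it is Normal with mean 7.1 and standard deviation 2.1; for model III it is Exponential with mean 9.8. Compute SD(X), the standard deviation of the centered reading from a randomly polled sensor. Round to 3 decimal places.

5.944

Per component, I: μ=6.3, E[X²]=74.5; II: μ=7.1, E[X²]=54.82; III: μ=9.8, E[X²]=192.08.
E[X] = 0.33·6.3 + 0.46·7.1 + 0.21·9.8 = 7.403.
E[X²] = 0.33·74.5 + 0.46·54.82 + 0.21·192.08 = 90.139.
Var(X) = E[X²] − (E[X])² = 90.139 − 54.8044 = 35.3346.
SD(X) = √35.3346 = 5.94429.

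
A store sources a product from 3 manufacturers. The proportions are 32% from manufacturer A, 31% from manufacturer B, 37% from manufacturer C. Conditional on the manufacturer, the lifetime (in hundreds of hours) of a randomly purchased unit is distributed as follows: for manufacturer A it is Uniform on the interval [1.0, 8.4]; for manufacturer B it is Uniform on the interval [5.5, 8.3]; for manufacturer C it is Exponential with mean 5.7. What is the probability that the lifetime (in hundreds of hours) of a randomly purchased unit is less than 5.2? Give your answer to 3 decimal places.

0.403

Conditional on each manufacturer, P(X < 5.2): A: 0.567568; B: 0; C: 0.598393.
By total probability, P(X < 5.2) = 0.32·0.567568 + 0.31·0 + 0.37·0.598393 = 0.403027.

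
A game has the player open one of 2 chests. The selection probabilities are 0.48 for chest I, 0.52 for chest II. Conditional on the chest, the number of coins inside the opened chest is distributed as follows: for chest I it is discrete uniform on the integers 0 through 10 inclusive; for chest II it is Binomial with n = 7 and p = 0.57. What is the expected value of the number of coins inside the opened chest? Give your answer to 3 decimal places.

4.475

Component means — I: 5; II: 3.99.
E[X] = 0.48·5 + 0.52·3.99 = 4.4748.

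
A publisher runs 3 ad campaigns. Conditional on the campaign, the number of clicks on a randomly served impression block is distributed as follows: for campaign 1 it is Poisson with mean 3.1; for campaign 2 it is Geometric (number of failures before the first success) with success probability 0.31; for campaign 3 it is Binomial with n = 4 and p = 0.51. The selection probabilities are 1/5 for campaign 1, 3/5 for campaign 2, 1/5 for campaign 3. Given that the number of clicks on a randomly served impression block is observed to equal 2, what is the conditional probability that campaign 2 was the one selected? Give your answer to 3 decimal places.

0.428

Likelihoods P(X=2 | ·): 1: 0.216461; 2: 0.147591; 3: 0.3747.
Posterior ∝ prior × likelihood. Numerator for 2: 0.6·0.147591 = 0.0885546.
Normalizing constant: 0.2·0.216461 + 0.6·0.147591 + 0.2·0.3747 = 0.206787.
P(2 | observation) = 0.0885546 / 0.206787 = 0.428241.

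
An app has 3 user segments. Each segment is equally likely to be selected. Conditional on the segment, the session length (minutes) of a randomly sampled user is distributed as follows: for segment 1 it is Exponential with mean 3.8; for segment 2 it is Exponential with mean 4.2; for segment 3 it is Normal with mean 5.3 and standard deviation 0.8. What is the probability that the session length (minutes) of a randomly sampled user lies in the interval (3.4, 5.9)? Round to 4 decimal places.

0.3871

Conditional on each segment, P(3.4 < X < 5.9): 1: 0.197025; 2: 0.199644; 3: 0.764598.
By total probability, P(3.4 < X < 5.9) = 0.333333·0.197025 + 0.333333·0.199644 + 0.333333·0.764598 = 0.387089.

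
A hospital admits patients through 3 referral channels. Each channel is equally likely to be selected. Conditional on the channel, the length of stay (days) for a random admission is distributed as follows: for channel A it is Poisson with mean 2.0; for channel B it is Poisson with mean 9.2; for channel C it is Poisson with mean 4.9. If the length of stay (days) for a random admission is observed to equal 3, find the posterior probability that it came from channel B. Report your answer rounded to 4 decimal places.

Likelihoods P(X=3 | ·): A: 0.180447; B: 0.013113; C: 0.146014.
Posterior ∝ prior × likelihood. Numerator for B: 0.333333·0.013113 = 0.00437101.
Normalizing constant: 0.333333·0.180447 + 0.333333·0.013113 + 0.333333·0.146014 = 0.113191.
P(B | observation) = 0.00437101 / 0.113191 = 0.0386161.

0.0386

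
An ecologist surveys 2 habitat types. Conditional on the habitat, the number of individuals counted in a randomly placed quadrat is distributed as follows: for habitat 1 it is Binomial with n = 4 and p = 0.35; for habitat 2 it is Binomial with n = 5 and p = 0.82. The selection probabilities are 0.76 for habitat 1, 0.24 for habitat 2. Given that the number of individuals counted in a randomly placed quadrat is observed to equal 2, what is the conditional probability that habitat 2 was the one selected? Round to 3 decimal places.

Likelihoods P(X=2 | ·): 1: 0.310537; 2: 0.0392144.
Posterior ∝ prior × likelihood. Numerator for 2: 0.24·0.0392144 = 0.00941145.
Normalizing constant: 0.76·0.310537 + 0.24·0.0392144 = 0.24542.
P(2 | observation) = 0.00941145 / 0.24542 = 0.0383483.

0.038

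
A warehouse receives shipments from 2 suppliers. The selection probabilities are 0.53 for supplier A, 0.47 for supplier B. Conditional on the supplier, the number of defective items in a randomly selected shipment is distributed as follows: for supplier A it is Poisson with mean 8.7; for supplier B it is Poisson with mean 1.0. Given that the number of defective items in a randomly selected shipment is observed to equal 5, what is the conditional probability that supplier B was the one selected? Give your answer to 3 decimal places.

0.038

Likelihoods P(X=5 | ·): A: 0.0691915; B: 0.00306566.
Posterior ∝ prior × likelihood. Numerator for B: 0.47·0.00306566 = 0.00144086.
Normalizing constant: 0.53·0.0691915 + 0.47·0.00306566 = 0.0381124.
P(B | observation) = 0.00144086 / 0.0381124 = 0.0378056.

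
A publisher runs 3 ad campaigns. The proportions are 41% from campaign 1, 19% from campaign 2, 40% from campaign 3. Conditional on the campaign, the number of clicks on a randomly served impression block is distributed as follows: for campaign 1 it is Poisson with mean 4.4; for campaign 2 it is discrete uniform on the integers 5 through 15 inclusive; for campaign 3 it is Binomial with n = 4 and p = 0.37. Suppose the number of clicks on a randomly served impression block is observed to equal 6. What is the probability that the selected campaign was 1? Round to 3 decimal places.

Likelihoods P(X=6 | ·): 1: 0.123734; 2: 0.0909091; 3: 0.
Posterior ∝ prior × likelihood. Numerator for 1: 0.41·0.123734 = 0.0507308.
Normalizing constant: 0.41·0.123734 + 0.19·0.0909091 + 0.4·0 = 0.0680035.
P(1 | observation) = 0.0507308 / 0.0680035 = 0.746002.

0.746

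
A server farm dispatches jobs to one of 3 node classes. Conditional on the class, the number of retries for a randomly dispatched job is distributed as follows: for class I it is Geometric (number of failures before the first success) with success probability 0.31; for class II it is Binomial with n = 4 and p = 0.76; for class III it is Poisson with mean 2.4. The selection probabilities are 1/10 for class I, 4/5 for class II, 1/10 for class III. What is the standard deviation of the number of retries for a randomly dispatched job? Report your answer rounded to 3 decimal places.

1.276

Per component, I: μ=2.22581, E[X²]=12.1342; II: μ=3.04, E[X²]=9.9712; III: μ=2.4, E[X²]=8.16.
E[X] = 0.1·2.22581 + 0.8·3.04 + 0.1·2.4 = 2.89458.
E[X²] = 0.1·12.1342 + 0.8·9.9712 + 0.1·8.16 = 10.0064.
Var(X) = E[X²] − (E[X])² = 10.0064 − 8.3786 = 1.62779.
SD(X) = √1.62779 = 1.27585.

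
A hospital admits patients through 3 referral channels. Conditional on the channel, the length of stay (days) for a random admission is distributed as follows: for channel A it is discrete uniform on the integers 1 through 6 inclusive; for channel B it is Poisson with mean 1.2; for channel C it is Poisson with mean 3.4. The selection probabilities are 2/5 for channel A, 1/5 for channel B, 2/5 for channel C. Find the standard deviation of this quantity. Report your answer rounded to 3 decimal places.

1.892

Per component, A: μ=3.5, E[X²]=15.1667; B: μ=1.2, E[X²]=2.64; C: μ=3.4, E[X²]=14.96.
E[X] = 0.4·3.5 + 0.2·1.2 + 0.4·3.4 = 3.
E[X²] = 0.4·15.1667 + 0.2·2.64 + 0.4·14.96 = 12.5787.
Var(X) = E[X²] − (E[X])² = 12.5787 − 9 = 3.57867.
SD(X) = √3.57867 = 1.89174.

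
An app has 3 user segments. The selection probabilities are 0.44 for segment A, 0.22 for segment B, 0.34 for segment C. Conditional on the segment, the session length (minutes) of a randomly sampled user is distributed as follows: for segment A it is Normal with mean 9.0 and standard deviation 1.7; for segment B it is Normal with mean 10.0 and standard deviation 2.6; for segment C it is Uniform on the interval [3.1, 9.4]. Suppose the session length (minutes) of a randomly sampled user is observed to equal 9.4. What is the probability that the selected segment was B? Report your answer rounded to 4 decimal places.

0.1755

Likelihoods f(9.4 | ·): A: 0.228265; B: 0.149408; C: 0.15873.
Posterior ∝ prior × likelihood. Numerator for B: 0.22·0.149408 = 0.0328697.
Normalizing constant: 0.44·0.228265 + 0.22·0.149408 + 0.34·0.15873 = 0.187274.
P(B | observation) = 0.0328697 / 0.187274 = 0.175516.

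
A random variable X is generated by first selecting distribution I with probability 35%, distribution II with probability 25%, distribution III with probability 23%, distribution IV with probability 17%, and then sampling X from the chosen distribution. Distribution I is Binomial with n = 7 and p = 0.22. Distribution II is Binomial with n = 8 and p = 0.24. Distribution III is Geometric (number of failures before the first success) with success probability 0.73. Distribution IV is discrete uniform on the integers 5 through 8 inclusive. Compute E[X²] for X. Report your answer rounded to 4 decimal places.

10.0799

For each component E[X²] = Var + (mean)², giving I: 3.5728; II: 5.1456; III: 0.64346; IV: 43.5.
Overall E[X²] = 0.35·3.5728 + 0.25·5.1456 + 0.23·0.64346 + 0.17·43.5 = 10.0799.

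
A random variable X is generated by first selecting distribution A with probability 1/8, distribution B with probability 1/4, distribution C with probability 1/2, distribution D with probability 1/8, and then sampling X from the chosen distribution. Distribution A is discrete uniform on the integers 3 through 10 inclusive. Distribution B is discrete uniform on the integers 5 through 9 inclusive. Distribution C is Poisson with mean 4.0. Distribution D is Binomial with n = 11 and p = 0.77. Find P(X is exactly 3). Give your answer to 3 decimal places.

0.113

Conditional on each component, P(X = 3): A: 0.125; B: 0; C: 0.195367; D: 0.000589901.
By total probability, P(X = 3) = 0.125·0.125 + 0.25·0 + 0.5·0.195367 + 0.125·0.000589901 = 0.113382.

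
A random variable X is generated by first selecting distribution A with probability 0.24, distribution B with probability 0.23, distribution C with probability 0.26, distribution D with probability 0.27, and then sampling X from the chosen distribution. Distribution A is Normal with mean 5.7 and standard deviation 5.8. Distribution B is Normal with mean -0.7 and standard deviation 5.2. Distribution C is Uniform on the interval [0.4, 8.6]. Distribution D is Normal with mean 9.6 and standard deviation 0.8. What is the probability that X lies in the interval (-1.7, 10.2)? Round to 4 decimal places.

0.7604

Conditional on each component, P(-1.7 < X < 10.2): A: 0.680083; B: 0.558215; C: 1; D: 0.773373.
By total probability, P(-1.7 < X < 10.2) = 0.24·0.680083 + 0.23·0.558215 + 0.26·1 + 0.27·0.773373 = 0.76042.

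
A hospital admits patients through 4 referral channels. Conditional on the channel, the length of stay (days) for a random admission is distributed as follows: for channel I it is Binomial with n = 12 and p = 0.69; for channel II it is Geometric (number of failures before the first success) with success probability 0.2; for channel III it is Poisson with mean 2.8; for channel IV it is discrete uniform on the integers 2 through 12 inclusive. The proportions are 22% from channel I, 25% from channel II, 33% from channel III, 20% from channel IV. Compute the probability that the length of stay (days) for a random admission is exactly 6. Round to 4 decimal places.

Conditional on each channel, P(X = 6): I: 0.0884987; II: 0.0524288; III: 0.0406997; IV: 0.0909091.
By total probability, P(X = 6) = 0.22·0.0884987 + 0.25·0.0524288 + 0.33·0.0406997 + 0.2·0.0909091 = 0.0641896.

0.0642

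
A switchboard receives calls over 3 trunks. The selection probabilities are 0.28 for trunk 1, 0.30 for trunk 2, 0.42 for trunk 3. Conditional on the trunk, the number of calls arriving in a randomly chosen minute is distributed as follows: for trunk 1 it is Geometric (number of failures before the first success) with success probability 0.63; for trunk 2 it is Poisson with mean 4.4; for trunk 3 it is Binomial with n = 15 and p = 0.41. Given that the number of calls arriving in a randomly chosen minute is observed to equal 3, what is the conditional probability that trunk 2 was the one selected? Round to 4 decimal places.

Likelihoods P(X=3 | ·): 1: 0.0319114; 2: 0.174305; 3: 0.0557939.
Posterior ∝ prior × likelihood. Numerator for 2: 0.3·0.174305 = 0.0522916.
Normalizing constant: 0.28·0.0319114 + 0.3·0.174305 + 0.42·0.0557939 = 0.0846603.
P(2 | observation) = 0.0522916 / 0.0846603 = 0.617664.

0.6177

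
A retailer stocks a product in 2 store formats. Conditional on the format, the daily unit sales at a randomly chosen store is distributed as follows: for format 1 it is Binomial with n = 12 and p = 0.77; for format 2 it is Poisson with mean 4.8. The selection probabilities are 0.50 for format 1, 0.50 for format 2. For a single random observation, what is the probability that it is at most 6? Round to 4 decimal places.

0.4141

Conditional on each format, P(X ≤ 6): 1: 0.0373689; 2: 0.790805.
By total probability, P(X ≤ 6) = 0.5·0.0373689 + 0.5·0.790805 = 0.414087.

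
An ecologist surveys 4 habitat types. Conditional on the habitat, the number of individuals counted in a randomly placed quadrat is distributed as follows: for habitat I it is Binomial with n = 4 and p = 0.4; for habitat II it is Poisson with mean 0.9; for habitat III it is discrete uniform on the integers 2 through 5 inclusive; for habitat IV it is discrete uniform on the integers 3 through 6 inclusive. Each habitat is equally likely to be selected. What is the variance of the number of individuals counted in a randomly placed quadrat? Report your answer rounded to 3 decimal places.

3.167

Per component, I: μ=1.6, E[X²]=3.52; II: μ=0.9, E[X²]=1.71; III: μ=3.5, E[X²]=13.5; IV: μ=4.5, E[X²]=21.5.
E[X] = 0.25·1.6 + 0.25·0.9 + 0.25·3.5 + 0.25·4.5 = 2.625.
E[X²] = 0.25·3.52 + 0.25·1.71 + 0.25·13.5 + 0.25·21.5 = 10.0575.
Var(X) = E[X²] − (E[X])² = 10.0575 − 6.89062 = 3.16688.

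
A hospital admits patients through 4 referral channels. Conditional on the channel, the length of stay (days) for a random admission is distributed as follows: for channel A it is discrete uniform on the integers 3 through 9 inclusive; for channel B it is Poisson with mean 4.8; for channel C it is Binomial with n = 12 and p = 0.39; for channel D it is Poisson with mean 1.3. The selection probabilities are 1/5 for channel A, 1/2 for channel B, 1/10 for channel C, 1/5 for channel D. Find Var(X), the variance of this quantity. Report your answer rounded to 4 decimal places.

6.2621

Per component, A: μ=6, E[X²]=40; B: μ=4.8, E[X²]=27.84; C: μ=4.68, E[X²]=24.7572; D: μ=1.3, E[X²]=2.99.
E[X] = 0.2·6 + 0.5·4.8 + 0.1·4.68 + 0.2·1.3 = 4.328.
E[X²] = 0.2·40 + 0.5·27.84 + 0.1·24.7572 + 0.2·2.99 = 24.9937.
Var(X) = E[X²] − (E[X])² = 24.9937 − 18.7316 = 6.26214.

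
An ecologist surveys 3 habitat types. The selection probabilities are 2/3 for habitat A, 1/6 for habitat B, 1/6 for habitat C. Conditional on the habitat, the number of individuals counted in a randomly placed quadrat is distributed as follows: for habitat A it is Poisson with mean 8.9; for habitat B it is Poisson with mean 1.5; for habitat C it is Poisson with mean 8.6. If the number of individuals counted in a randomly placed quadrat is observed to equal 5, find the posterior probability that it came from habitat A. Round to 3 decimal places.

0.746

Likelihoods P(X=5 | ·): A: 0.063467; B: 0.01412; C: 0.0721736.
Posterior ∝ prior × likelihood. Numerator for A: 0.666667·0.063467 = 0.0423113.
Normalizing constant: 0.666667·0.063467 + 0.166667·0.01412 + 0.166667·0.0721736 = 0.0566936.
P(A | observation) = 0.0423113 / 0.0566936 = 0.746316.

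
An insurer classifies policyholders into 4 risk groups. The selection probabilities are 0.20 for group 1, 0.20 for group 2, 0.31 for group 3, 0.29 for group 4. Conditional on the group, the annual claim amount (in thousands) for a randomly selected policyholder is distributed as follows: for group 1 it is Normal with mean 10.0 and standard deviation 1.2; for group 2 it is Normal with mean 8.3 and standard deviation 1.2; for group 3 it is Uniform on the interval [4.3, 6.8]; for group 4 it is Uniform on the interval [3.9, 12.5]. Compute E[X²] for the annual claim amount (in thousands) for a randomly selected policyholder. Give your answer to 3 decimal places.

65.351

For each component E[X²] = Var + (mean)², giving 1: 101.44; 2: 70.33; 3: 31.3233; 4: 73.4033.
Overall E[X²] = 0.2·101.44 + 0.2·70.33 + 0.31·31.3233 + 0.29·73.4033 = 65.3512.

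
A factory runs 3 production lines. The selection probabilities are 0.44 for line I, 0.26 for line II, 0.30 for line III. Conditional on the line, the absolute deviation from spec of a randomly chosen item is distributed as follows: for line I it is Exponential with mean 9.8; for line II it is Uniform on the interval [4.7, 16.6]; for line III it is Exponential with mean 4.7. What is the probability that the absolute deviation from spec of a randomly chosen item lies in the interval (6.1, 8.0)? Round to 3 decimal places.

Conditional on each line, P(6.1 < X < 8.0): I: 0.0945761; II: 0.159664; III: 0.090817.
By total probability, P(6.1 < X < 8.0) = 0.44·0.0945761 + 0.26·0.159664 + 0.3·0.090817 = 0.110371.

0.110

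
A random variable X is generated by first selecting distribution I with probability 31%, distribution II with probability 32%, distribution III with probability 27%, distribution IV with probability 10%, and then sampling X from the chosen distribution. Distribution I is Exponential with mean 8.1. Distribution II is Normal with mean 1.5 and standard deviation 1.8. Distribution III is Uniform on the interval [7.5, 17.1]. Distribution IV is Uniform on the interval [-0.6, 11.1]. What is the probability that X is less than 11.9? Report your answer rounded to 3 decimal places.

0.782

Conditional on each component, P(X < 11.9): I: 0.769876; II: 1; III: 0.458333; IV: 1.
By total probability, P(X < 11.9) = 0.31·0.769876 + 0.32·1 + 0.27·0.458333 + 0.1·1 = 0.782411.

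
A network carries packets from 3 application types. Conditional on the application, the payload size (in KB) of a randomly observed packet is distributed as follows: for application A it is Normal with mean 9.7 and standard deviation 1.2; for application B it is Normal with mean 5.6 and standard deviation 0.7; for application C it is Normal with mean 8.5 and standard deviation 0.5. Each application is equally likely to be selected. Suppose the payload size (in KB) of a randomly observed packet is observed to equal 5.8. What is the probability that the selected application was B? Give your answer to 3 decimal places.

Likelihoods f(5.8 | ·): A: 0.00169087; B: 0.547124; C: 3.71472e-07.
Posterior ∝ prior × likelihood. Numerator for B: 0.333333·0.547124 = 0.182375.
Normalizing constant: 0.333333·0.00169087 + 0.333333·0.547124 + 0.333333·3.71472e-07 = 0.182938.
P(B | observation) = 0.182375 / 0.182938 = 0.996918.

0.997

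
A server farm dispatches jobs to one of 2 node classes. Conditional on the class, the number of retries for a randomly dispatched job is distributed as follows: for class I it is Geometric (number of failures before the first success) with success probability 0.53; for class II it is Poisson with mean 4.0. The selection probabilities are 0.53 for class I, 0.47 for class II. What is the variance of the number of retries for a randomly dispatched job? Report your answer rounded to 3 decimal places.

Per component, I: μ=0.886792, E[X²]=2.45959; II: μ=4, E[X²]=20.
E[X] = 0.53·0.886792 + 0.47·4 = 2.35.
E[X²] = 0.53·2.45959 + 0.47·20 = 10.7036.
Var(X) = E[X²] − (E[X])² = 10.7036 − 5.5225 = 5.18108.

5.181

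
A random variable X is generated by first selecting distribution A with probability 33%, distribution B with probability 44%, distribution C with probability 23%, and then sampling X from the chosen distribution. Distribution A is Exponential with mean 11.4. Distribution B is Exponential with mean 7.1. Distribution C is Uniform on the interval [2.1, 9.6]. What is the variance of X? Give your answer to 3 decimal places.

Per component, A: μ=11.4, E[X²]=259.92; B: μ=7.1, E[X²]=100.82; C: μ=5.85, E[X²]=38.91.
E[X] = 0.33·11.4 + 0.44·7.1 + 0.23·5.85 = 8.2315.
E[X²] = 0.33·259.92 + 0.44·100.82 + 0.23·38.91 = 139.084.
Var(X) = E[X²] − (E[X])² = 139.084 − 67.7576 = 71.3261.

71.326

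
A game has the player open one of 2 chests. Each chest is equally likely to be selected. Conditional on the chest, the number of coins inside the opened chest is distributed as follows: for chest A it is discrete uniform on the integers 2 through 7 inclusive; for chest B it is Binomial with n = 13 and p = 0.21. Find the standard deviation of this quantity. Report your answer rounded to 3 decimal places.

1.822

Per component, A: μ=4.5, E[X²]=23.1667; B: μ=2.73, E[X²]=9.6096.
E[X] = 0.5·4.5 + 0.5·2.73 = 3.615.
E[X²] = 0.5·23.1667 + 0.5·9.6096 = 16.3881.
Var(X) = E[X²] − (E[X])² = 16.3881 − 13.0682 = 3.31991.
SD(X) = √3.31991 = 1.82206.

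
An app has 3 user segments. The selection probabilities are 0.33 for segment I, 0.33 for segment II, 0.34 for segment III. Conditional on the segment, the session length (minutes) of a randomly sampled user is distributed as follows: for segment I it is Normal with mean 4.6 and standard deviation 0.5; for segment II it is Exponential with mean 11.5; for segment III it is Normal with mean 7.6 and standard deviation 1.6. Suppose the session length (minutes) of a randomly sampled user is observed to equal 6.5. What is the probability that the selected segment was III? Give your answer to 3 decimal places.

Likelihoods f(6.5 | ·): I: 0.000583894; II: 0.0494119; III: 0.196858.
Posterior ∝ prior × likelihood. Numerator for III: 0.34·0.196858 = 0.0669319.
Normalizing constant: 0.33·0.000583894 + 0.33·0.0494119 + 0.34·0.196858 = 0.0834305.
P(III | observation) = 0.0669319 / 0.0834305 = 0.802247.

0.802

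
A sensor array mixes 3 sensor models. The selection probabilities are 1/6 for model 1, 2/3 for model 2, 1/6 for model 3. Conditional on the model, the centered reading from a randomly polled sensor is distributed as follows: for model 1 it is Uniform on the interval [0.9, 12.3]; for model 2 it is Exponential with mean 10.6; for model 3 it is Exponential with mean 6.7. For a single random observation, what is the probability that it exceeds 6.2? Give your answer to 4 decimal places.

Conditional on each model, P(X > 6.2): 1: 0.535088; 2: 0.557158; 3: 0.396383.
By total probability, P(X > 6.2) = 0.166667·0.535088 + 0.666667·0.557158 + 0.166667·0.396383 = 0.526684.

0.5267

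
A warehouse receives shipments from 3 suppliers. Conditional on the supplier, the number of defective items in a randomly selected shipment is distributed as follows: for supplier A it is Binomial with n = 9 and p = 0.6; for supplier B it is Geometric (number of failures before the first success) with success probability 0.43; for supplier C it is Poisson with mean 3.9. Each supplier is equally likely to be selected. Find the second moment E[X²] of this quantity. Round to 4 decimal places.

18.4233

For each component E[X²] = Var + (mean)², giving A: 31.32; B: 4.83991; C: 19.11.
Overall E[X²] = 0.333333·31.32 + 0.333333·4.83991 + 0.333333·19.11 = 18.4233.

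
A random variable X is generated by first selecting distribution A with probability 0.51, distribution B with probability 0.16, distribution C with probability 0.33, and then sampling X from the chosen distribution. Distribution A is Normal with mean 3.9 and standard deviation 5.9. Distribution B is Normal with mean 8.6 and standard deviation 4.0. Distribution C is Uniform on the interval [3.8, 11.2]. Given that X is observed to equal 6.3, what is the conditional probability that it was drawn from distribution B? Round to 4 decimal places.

0.1505

Likelihoods f(6.3 | ·): A: 0.0622482; B: 0.0845387; C: 0.135135.
Posterior ∝ prior × likelihood. Numerator for B: 0.16·0.0845387 = 0.0135262.
Normalizing constant: 0.51·0.0622482 + 0.16·0.0845387 + 0.33·0.135135 = 0.0898674.
P(B | observation) = 0.0135262 / 0.0898674 = 0.150513.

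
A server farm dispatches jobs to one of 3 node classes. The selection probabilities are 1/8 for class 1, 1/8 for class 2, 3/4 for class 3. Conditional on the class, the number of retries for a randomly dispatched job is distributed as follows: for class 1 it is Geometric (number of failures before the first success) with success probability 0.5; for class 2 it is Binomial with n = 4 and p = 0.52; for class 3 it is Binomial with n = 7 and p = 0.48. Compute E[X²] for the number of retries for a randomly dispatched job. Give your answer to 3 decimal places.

10.818

For each component E[X²] = Var + (mean)², giving 1: 3; 2: 5.3248; 3: 13.0368.
Overall E[X²] = 0.125·3 + 0.125·5.3248 + 0.75·13.0368 = 10.8182.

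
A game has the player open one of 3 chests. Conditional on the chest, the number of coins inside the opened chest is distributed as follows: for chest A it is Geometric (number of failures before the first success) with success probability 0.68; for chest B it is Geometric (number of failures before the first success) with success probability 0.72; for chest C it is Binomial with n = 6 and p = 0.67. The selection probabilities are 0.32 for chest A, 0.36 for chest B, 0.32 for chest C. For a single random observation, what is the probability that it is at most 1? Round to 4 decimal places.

0.6245

Conditional on each chest, P(X ≤ 1): A: 0.8976; B: 0.9216; C: 0.0170239.
By total probability, P(X ≤ 1) = 0.32·0.8976 + 0.36·0.9216 + 0.32·0.0170239 = 0.624456.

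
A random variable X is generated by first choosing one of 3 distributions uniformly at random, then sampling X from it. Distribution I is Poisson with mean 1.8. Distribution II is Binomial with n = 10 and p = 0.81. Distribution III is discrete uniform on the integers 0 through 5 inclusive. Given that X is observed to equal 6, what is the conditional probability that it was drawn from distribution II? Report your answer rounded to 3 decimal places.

Likelihoods P(X=6 | ·): I: 0.00780859; II: 0.0772936; III: 0.
Posterior ∝ prior × likelihood. Numerator for II: 0.333333·0.0772936 = 0.0257645.
Normalizing constant: 0.333333·0.00780859 + 0.333333·0.0772936 + 0.333333·0 = 0.0283674.
P(II | observation) = 0.0257645 / 0.0283674 = 0.908245.

0.908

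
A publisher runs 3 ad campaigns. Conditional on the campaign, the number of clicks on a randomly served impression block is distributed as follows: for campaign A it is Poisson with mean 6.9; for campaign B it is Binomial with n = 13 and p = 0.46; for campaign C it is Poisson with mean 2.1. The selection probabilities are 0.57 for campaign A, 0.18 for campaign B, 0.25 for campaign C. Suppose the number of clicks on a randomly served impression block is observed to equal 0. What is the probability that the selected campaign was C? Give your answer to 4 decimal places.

0.9797

Likelihoods P(X=0 | ·): A: 0.00100779; B: 0.000331985; C: 0.122456.
Posterior ∝ prior × likelihood. Numerator for C: 0.25·0.122456 = 0.0306141.
Normalizing constant: 0.57·0.00100779 + 0.18·0.000331985 + 0.25·0.122456 = 0.0312483.
P(C | observation) = 0.0306141 / 0.0312483 = 0.979705.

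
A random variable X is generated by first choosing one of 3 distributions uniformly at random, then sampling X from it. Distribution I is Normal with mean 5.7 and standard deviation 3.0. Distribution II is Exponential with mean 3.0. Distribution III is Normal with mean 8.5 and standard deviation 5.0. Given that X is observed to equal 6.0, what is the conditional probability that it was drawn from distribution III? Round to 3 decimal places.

Likelihoods f(6.0 | ·): I: 0.132318; II: 0.0451118; III: 0.0704131.
Posterior ∝ prior × likelihood. Numerator for III: 0.333333·0.0704131 = 0.023471.
Normalizing constant: 0.333333·0.132318 + 0.333333·0.0451118 + 0.333333·0.0704131 = 0.0826141.
P(III | observation) = 0.023471 / 0.0826141 = 0.284104.

0.284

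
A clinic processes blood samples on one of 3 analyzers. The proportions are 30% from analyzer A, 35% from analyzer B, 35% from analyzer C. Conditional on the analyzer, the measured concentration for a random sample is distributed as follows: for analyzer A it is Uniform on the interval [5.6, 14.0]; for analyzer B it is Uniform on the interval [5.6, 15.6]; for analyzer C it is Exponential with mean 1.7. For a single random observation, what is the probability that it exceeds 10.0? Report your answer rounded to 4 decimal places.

0.3398

Conditional on each analyzer, P(X > 10.0): A: 0.47619; B: 0.56; C: 0.00278822.
By total probability, P(X > 10.0) = 0.3·0.47619 + 0.35·0.56 + 0.35·0.00278822 = 0.339833.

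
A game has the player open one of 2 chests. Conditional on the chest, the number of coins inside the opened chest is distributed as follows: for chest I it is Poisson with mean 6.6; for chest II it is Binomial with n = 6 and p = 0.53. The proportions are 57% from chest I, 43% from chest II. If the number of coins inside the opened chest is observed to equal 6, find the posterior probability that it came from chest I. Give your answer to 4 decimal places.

Likelihoods P(X=6 | ·): I: 0.156166; II: 0.0221644.
Posterior ∝ prior × likelihood. Numerator for I: 0.57·0.156166 = 0.0890148.
Normalizing constant: 0.57·0.156166 + 0.43·0.0221644 = 0.0985455.
P(I | observation) = 0.0890148 / 0.0985455 = 0.903287.

0.9033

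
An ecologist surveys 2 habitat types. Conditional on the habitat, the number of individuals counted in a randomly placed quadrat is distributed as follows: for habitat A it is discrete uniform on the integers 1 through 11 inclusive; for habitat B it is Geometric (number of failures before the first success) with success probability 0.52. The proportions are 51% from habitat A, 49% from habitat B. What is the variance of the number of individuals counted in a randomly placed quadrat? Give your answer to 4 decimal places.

Per component, A: μ=6, E[X²]=46; B: μ=0.923077, E[X²]=2.62722.
E[X] = 0.51·6 + 0.49·0.923077 = 3.51231.
E[X²] = 0.51·46 + 0.49·2.62722 = 24.7473.
Var(X) = E[X²] − (E[X])² = 24.7473 − 12.3363 = 12.411.

12.4110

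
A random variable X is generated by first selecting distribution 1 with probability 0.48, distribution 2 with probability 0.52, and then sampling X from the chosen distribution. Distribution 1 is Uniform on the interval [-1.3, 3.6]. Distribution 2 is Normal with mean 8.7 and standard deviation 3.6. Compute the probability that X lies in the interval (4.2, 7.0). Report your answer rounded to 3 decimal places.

0.111

Conditional on each component, P(4.2 < X < 7.0): 1: 0; 2: 0.212734.
By total probability, P(4.2 < X < 7.0) = 0.48·0 + 0.52·0.212734 = 0.110622.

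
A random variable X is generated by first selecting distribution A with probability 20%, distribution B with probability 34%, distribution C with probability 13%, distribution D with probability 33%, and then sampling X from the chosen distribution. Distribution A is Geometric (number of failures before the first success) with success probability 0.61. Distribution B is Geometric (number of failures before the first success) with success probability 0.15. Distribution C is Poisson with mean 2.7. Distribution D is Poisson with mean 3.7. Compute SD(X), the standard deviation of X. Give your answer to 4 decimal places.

Per component, A: μ=0.639344, E[X²]=1.45687; B: μ=5.66667, E[X²]=69.8889; C: μ=2.7, E[X²]=9.99; D: μ=3.7, E[X²]=17.39.
E[X] = 0.2·0.639344 + 0.34·5.66667 + 0.13·2.7 + 0.33·3.7 = 3.62654.
E[X²] = 0.2·1.45687 + 0.34·69.8889 + 0.13·9.99 + 0.33·17.39 = 31.091.
Var(X) = E[X²] − (E[X])² = 31.091 − 13.1518 = 17.9392.
SD(X) = √17.9392 = 4.23547.

4.2355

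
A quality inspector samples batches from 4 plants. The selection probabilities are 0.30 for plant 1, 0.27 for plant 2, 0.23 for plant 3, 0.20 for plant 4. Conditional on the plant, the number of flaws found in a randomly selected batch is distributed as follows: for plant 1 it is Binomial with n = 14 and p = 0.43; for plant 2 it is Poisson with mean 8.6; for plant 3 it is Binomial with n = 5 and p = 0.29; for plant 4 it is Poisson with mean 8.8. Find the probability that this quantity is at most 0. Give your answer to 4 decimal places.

Conditional on each plant, P(X ≤ 0): 1: 0.000382162; 2: 0.000184106; 3: 0.180423; 4: 0.000150733.
By total probability, P(X ≤ 0) = 0.3·0.000382162 + 0.27·0.000184106 + 0.23·0.180423 + 0.2·0.000150733 = 0.0416918.

0.0417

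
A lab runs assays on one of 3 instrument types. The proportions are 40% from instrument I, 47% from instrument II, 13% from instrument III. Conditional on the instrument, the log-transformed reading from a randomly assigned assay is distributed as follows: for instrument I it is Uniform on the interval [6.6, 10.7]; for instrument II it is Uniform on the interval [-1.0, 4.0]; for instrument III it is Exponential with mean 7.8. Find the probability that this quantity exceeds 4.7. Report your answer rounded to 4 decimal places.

Conditional on each instrument, P(X > 4.7): I: 1; II: 0; III: 0.547406.
By total probability, P(X > 4.7) = 0.4·1 + 0.47·0 + 0.13·0.547406 = 0.471163.

0.4712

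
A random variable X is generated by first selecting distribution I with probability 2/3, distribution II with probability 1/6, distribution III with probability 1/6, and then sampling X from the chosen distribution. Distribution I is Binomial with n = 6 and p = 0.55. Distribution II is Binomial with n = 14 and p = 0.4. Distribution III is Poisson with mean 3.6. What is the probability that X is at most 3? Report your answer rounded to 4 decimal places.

0.4789

Conditional on each component, P(X ≤ 3): I: 0.558482; II: 0.124309; III: 0.515216.
By total probability, P(X ≤ 3) = 0.666667·0.558482 + 0.166667·0.124309 + 0.166667·0.515216 = 0.478909.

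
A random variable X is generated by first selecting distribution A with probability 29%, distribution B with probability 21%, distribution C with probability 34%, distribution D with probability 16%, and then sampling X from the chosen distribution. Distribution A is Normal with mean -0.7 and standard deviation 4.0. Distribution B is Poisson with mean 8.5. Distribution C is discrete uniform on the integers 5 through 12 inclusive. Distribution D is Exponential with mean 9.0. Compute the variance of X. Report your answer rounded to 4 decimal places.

39.0579

Per component, A: μ=-0.7, E[X²]=16.49; B: μ=8.5, E[X²]=80.75; C: μ=8.5, E[X²]=77.5; D: μ=9, E[X²]=162.
E[X] = 0.29·-0.7 + 0.21·8.5 + 0.34·8.5 + 0.16·9 = 5.912.
E[X²] = 0.29·16.49 + 0.21·80.75 + 0.34·77.5 + 0.16·162 = 74.0096.
Var(X) = E[X²] − (E[X])² = 74.0096 − 34.9517 = 39.0579.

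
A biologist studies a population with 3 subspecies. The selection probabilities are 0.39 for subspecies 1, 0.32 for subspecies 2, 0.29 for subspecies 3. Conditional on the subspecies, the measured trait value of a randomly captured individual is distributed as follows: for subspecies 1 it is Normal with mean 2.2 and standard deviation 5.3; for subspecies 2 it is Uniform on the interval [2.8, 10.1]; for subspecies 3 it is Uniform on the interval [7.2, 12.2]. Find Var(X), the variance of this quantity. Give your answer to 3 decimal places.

22.577

Per component, 1: μ=2.2, E[X²]=32.93; 2: μ=6.45, E[X²]=46.0433; 3: μ=9.7, E[X²]=96.1733.
E[X] = 0.39·2.2 + 0.32·6.45 + 0.29·9.7 = 5.735.
E[X²] = 0.39·32.93 + 0.32·46.0433 + 0.29·96.1733 = 55.4668.
Var(X) = E[X²] − (E[X])² = 55.4668 − 32.8902 = 22.5766.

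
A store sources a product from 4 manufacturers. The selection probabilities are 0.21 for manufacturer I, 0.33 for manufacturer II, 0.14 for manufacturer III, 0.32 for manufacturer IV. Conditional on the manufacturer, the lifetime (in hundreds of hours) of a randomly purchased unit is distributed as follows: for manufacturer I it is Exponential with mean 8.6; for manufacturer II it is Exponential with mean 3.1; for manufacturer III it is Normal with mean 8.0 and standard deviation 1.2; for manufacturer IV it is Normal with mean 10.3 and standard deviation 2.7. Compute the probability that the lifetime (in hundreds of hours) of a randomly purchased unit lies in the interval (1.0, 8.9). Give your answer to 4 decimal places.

Conditional on each manufacturer, P(1.0 < X < 8.9): I: 0.534959; II: 0.667633; III: 0.773373; IV: 0.301762.
By total probability, P(1.0 < X < 8.9) = 0.21·0.534959 + 0.33·0.667633 + 0.14·0.773373 + 0.32·0.301762 = 0.537496.

0.5375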